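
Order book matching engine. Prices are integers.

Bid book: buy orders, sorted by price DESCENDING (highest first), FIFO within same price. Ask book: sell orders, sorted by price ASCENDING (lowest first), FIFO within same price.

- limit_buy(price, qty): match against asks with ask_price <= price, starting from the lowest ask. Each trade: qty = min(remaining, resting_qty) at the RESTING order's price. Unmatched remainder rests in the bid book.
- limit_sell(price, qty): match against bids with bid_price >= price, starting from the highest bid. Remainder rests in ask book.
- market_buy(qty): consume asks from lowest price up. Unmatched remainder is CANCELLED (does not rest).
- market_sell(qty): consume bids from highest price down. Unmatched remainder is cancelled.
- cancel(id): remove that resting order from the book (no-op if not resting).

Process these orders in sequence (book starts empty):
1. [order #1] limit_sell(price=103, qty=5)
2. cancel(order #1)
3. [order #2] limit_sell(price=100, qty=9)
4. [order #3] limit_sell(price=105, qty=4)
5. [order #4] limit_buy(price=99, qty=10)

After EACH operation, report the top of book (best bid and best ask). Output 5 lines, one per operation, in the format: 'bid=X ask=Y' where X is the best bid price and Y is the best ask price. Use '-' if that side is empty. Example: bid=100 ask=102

After op 1 [order #1] limit_sell(price=103, qty=5): fills=none; bids=[-] asks=[#1:5@103]
After op 2 cancel(order #1): fills=none; bids=[-] asks=[-]
After op 3 [order #2] limit_sell(price=100, qty=9): fills=none; bids=[-] asks=[#2:9@100]
After op 4 [order #3] limit_sell(price=105, qty=4): fills=none; bids=[-] asks=[#2:9@100 #3:4@105]
After op 5 [order #4] limit_buy(price=99, qty=10): fills=none; bids=[#4:10@99] asks=[#2:9@100 #3:4@105]

Answer: bid=- ask=103
bid=- ask=-
bid=- ask=100
bid=- ask=100
bid=99 ask=100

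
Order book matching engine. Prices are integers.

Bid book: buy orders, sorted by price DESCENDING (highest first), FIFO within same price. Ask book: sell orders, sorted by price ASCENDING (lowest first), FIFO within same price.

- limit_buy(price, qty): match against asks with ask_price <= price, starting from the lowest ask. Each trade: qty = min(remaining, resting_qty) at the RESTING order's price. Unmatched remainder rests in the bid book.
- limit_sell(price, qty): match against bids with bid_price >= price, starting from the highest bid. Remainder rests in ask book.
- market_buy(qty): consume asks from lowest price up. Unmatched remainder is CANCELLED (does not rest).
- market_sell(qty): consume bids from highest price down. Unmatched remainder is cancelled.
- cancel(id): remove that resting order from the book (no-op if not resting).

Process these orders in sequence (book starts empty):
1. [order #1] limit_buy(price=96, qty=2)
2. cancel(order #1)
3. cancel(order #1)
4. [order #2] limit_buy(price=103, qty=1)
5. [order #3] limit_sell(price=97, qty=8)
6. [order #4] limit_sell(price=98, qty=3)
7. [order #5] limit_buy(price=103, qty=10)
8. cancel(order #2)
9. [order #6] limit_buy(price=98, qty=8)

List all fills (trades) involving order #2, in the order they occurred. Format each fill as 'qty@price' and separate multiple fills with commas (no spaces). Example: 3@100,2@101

After op 1 [order #1] limit_buy(price=96, qty=2): fills=none; bids=[#1:2@96] asks=[-]
After op 2 cancel(order #1): fills=none; bids=[-] asks=[-]
After op 3 cancel(order #1): fills=none; bids=[-] asks=[-]
After op 4 [order #2] limit_buy(price=103, qty=1): fills=none; bids=[#2:1@103] asks=[-]
After op 5 [order #3] limit_sell(price=97, qty=8): fills=#2x#3:1@103; bids=[-] asks=[#3:7@97]
After op 6 [order #4] limit_sell(price=98, qty=3): fills=none; bids=[-] asks=[#3:7@97 #4:3@98]
After op 7 [order #5] limit_buy(price=103, qty=10): fills=#5x#3:7@97 #5x#4:3@98; bids=[-] asks=[-]
After op 8 cancel(order #2): fills=none; bids=[-] asks=[-]
After op 9 [order #6] limit_buy(price=98, qty=8): fills=none; bids=[#6:8@98] asks=[-]

Answer: 1@103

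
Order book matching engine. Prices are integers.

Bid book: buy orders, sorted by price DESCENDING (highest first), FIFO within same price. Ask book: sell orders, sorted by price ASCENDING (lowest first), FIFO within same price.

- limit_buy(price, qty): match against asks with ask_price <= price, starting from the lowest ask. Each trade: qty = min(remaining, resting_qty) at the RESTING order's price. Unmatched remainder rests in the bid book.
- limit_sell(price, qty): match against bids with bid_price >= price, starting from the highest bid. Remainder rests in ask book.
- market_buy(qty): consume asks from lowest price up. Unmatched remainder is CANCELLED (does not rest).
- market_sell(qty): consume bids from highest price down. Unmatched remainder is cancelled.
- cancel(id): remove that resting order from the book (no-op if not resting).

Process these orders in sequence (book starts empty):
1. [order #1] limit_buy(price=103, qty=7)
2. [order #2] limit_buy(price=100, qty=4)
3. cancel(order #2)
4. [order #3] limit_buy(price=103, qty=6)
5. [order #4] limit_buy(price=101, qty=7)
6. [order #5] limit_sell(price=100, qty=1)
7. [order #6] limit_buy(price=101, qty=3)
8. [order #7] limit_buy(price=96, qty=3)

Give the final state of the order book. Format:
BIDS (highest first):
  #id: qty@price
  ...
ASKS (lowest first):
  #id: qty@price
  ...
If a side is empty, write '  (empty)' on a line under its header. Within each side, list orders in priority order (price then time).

After op 1 [order #1] limit_buy(price=103, qty=7): fills=none; bids=[#1:7@103] asks=[-]
After op 2 [order #2] limit_buy(price=100, qty=4): fills=none; bids=[#1:7@103 #2:4@100] asks=[-]
After op 3 cancel(order #2): fills=none; bids=[#1:7@103] asks=[-]
After op 4 [order #3] limit_buy(price=103, qty=6): fills=none; bids=[#1:7@103 #3:6@103] asks=[-]
After op 5 [order #4] limit_buy(price=101, qty=7): fills=none; bids=[#1:7@103 #3:6@103 #4:7@101] asks=[-]
After op 6 [order #5] limit_sell(price=100, qty=1): fills=#1x#5:1@103; bids=[#1:6@103 #3:6@103 #4:7@101] asks=[-]
After op 7 [order #6] limit_buy(price=101, qty=3): fills=none; bids=[#1:6@103 #3:6@103 #4:7@101 #6:3@101] asks=[-]
After op 8 [order #7] limit_buy(price=96, qty=3): fills=none; bids=[#1:6@103 #3:6@103 #4:7@101 #6:3@101 #7:3@96] asks=[-]

Answer: BIDS (highest first):
  #1: 6@103
  #3: 6@103
  #4: 7@101
  #6: 3@101
  #7: 3@96
ASKS (lowest first):
  (empty)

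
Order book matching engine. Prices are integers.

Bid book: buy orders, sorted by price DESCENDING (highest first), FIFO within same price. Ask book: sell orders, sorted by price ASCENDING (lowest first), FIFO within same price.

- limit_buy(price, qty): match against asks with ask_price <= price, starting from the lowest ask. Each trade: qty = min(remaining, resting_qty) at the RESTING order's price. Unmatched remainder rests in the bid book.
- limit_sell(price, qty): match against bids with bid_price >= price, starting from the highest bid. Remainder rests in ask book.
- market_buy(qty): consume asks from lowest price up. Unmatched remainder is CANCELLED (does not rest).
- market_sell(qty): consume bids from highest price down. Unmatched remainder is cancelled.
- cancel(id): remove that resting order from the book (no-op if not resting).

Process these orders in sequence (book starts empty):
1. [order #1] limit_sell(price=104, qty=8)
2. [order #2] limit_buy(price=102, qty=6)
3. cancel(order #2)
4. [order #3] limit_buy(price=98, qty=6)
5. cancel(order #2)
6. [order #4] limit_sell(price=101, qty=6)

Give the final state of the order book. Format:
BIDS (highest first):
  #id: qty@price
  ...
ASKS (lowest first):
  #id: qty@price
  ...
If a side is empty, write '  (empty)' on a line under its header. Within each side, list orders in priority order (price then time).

Answer: BIDS (highest first):
  #3: 6@98
ASKS (lowest first):
  #4: 6@101
  #1: 8@104

Derivation:
After op 1 [order #1] limit_sell(price=104, qty=8): fills=none; bids=[-] asks=[#1:8@104]
After op 2 [order #2] limit_buy(price=102, qty=6): fills=none; bids=[#2:6@102] asks=[#1:8@104]
After op 3 cancel(order #2): fills=none; bids=[-] asks=[#1:8@104]
After op 4 [order #3] limit_buy(price=98, qty=6): fills=none; bids=[#3:6@98] asks=[#1:8@104]
After op 5 cancel(order #2): fills=none; bids=[#3:6@98] asks=[#1:8@104]
After op 6 [order #4] limit_sell(price=101, qty=6): fills=none; bids=[#3:6@98] asks=[#4:6@101 #1:8@104]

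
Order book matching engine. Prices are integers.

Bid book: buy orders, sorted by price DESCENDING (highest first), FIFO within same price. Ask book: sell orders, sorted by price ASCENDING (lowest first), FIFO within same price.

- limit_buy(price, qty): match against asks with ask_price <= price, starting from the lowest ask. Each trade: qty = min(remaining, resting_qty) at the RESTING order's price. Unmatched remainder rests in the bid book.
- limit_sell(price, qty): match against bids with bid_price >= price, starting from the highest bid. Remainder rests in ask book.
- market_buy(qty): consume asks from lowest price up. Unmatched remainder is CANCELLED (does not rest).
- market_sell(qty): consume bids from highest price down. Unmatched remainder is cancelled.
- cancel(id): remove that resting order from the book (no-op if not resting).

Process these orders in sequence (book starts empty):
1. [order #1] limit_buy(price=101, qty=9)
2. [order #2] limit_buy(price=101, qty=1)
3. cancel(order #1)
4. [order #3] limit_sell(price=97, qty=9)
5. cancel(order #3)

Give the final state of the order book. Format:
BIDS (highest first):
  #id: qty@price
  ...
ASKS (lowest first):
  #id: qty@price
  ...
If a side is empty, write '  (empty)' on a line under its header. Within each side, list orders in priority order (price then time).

After op 1 [order #1] limit_buy(price=101, qty=9): fills=none; bids=[#1:9@101] asks=[-]
After op 2 [order #2] limit_buy(price=101, qty=1): fills=none; bids=[#1:9@101 #2:1@101] asks=[-]
After op 3 cancel(order #1): fills=none; bids=[#2:1@101] asks=[-]
After op 4 [order #3] limit_sell(price=97, qty=9): fills=#2x#3:1@101; bids=[-] asks=[#3:8@97]
After op 5 cancel(order #3): fills=none; bids=[-] asks=[-]

Answer: BIDS (highest first):
  (empty)
ASKS (lowest first):
  (empty)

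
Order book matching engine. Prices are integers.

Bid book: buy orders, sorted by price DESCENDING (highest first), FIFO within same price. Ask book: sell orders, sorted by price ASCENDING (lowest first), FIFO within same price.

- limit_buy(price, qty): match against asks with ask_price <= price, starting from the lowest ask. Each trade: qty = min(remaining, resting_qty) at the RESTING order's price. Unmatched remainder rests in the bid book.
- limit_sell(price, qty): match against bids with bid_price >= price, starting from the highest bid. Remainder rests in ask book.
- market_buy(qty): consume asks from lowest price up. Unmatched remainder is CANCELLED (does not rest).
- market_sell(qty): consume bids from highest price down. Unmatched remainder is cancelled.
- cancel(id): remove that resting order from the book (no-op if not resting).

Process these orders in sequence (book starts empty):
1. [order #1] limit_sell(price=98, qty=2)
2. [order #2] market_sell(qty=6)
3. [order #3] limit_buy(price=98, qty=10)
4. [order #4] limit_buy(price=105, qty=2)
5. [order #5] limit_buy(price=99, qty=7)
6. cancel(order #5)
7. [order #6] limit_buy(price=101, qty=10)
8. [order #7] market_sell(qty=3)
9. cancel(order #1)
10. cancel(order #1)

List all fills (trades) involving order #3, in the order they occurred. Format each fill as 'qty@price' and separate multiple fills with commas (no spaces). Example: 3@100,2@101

After op 1 [order #1] limit_sell(price=98, qty=2): fills=none; bids=[-] asks=[#1:2@98]
After op 2 [order #2] market_sell(qty=6): fills=none; bids=[-] asks=[#1:2@98]
After op 3 [order #3] limit_buy(price=98, qty=10): fills=#3x#1:2@98; bids=[#3:8@98] asks=[-]
After op 4 [order #4] limit_buy(price=105, qty=2): fills=none; bids=[#4:2@105 #3:8@98] asks=[-]
After op 5 [order #5] limit_buy(price=99, qty=7): fills=none; bids=[#4:2@105 #5:7@99 #3:8@98] asks=[-]
After op 6 cancel(order #5): fills=none; bids=[#4:2@105 #3:8@98] asks=[-]
After op 7 [order #6] limit_buy(price=101, qty=10): fills=none; bids=[#4:2@105 #6:10@101 #3:8@98] asks=[-]
After op 8 [order #7] market_sell(qty=3): fills=#4x#7:2@105 #6x#7:1@101; bids=[#6:9@101 #3:8@98] asks=[-]
After op 9 cancel(order #1): fills=none; bids=[#6:9@101 #3:8@98] asks=[-]
After op 10 cancel(order #1): fills=none; bids=[#6:9@101 #3:8@98] asks=[-]

Answer: 2@98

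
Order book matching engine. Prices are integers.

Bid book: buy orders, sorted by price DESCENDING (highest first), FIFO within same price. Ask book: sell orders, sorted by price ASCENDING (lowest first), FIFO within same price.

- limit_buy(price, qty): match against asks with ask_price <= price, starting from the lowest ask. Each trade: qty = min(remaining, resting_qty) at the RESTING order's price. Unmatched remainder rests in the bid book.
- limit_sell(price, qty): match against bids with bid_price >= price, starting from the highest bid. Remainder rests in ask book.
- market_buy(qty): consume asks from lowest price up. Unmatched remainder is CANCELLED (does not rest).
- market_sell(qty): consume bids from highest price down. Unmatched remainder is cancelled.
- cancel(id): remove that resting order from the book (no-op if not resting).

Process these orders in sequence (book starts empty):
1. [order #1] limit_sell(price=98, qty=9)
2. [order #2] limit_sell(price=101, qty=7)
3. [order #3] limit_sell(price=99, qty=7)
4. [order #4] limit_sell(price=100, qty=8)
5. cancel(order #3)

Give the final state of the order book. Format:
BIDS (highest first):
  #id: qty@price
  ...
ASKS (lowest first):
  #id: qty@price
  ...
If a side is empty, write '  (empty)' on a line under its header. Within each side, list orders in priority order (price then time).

After op 1 [order #1] limit_sell(price=98, qty=9): fills=none; bids=[-] asks=[#1:9@98]
After op 2 [order #2] limit_sell(price=101, qty=7): fills=none; bids=[-] asks=[#1:9@98 #2:7@101]
After op 3 [order #3] limit_sell(price=99, qty=7): fills=none; bids=[-] asks=[#1:9@98 #3:7@99 #2:7@101]
After op 4 [order #4] limit_sell(price=100, qty=8): fills=none; bids=[-] asks=[#1:9@98 #3:7@99 #4:8@100 #2:7@101]
After op 5 cancel(order #3): fills=none; bids=[-] asks=[#1:9@98 #4:8@100 #2:7@101]

Answer: BIDS (highest first):
  (empty)
ASKS (lowest first):
  #1: 9@98
  #4: 8@100
  #2: 7@101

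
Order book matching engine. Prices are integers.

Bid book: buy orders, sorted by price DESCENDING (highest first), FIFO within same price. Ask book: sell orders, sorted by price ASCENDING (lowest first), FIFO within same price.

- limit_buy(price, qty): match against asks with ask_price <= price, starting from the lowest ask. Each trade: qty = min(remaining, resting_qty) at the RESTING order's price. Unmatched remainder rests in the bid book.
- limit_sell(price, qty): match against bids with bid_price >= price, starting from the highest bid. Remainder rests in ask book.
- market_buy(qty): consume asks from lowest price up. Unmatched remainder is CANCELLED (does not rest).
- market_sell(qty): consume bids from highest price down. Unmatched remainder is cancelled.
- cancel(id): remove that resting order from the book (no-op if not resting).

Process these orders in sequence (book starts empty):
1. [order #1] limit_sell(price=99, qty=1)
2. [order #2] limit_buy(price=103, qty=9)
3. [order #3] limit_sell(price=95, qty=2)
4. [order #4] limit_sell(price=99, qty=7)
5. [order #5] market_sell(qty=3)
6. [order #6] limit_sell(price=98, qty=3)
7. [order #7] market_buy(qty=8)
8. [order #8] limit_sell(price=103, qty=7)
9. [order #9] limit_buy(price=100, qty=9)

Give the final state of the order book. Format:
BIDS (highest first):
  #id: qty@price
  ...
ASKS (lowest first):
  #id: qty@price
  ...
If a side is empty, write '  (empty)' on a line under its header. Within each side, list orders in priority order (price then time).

After op 1 [order #1] limit_sell(price=99, qty=1): fills=none; bids=[-] asks=[#1:1@99]
After op 2 [order #2] limit_buy(price=103, qty=9): fills=#2x#1:1@99; bids=[#2:8@103] asks=[-]
After op 3 [order #3] limit_sell(price=95, qty=2): fills=#2x#3:2@103; bids=[#2:6@103] asks=[-]
After op 4 [order #4] limit_sell(price=99, qty=7): fills=#2x#4:6@103; bids=[-] asks=[#4:1@99]
After op 5 [order #5] market_sell(qty=3): fills=none; bids=[-] asks=[#4:1@99]
After op 6 [order #6] limit_sell(price=98, qty=3): fills=none; bids=[-] asks=[#6:3@98 #4:1@99]
After op 7 [order #7] market_buy(qty=8): fills=#7x#6:3@98 #7x#4:1@99; bids=[-] asks=[-]
After op 8 [order #8] limit_sell(price=103, qty=7): fills=none; bids=[-] asks=[#8:7@103]
After op 9 [order #9] limit_buy(price=100, qty=9): fills=none; bids=[#9:9@100] asks=[#8:7@103]

Answer: BIDS (highest first):
  #9: 9@100
ASKS (lowest first):
  #8: 7@103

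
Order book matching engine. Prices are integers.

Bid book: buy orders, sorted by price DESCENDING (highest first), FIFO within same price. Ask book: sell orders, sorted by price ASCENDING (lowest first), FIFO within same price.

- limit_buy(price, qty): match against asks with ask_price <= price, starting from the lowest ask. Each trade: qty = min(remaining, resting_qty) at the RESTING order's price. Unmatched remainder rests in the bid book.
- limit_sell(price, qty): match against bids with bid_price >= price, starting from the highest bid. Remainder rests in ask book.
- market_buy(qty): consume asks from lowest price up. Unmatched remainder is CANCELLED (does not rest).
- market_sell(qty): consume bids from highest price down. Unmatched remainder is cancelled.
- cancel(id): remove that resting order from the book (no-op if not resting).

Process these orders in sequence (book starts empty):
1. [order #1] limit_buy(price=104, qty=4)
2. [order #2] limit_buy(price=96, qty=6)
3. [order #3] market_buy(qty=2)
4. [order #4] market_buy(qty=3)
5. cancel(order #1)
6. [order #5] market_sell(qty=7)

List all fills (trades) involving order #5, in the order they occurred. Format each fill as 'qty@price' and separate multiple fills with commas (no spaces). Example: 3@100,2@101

Answer: 6@96

Derivation:
After op 1 [order #1] limit_buy(price=104, qty=4): fills=none; bids=[#1:4@104] asks=[-]
After op 2 [order #2] limit_buy(price=96, qty=6): fills=none; bids=[#1:4@104 #2:6@96] asks=[-]
After op 3 [order #3] market_buy(qty=2): fills=none; bids=[#1:4@104 #2:6@96] asks=[-]
After op 4 [order #4] market_buy(qty=3): fills=none; bids=[#1:4@104 #2:6@96] asks=[-]
After op 5 cancel(order #1): fills=none; bids=[#2:6@96] asks=[-]
After op 6 [order #5] market_sell(qty=7): fills=#2x#5:6@96; bids=[-] asks=[-]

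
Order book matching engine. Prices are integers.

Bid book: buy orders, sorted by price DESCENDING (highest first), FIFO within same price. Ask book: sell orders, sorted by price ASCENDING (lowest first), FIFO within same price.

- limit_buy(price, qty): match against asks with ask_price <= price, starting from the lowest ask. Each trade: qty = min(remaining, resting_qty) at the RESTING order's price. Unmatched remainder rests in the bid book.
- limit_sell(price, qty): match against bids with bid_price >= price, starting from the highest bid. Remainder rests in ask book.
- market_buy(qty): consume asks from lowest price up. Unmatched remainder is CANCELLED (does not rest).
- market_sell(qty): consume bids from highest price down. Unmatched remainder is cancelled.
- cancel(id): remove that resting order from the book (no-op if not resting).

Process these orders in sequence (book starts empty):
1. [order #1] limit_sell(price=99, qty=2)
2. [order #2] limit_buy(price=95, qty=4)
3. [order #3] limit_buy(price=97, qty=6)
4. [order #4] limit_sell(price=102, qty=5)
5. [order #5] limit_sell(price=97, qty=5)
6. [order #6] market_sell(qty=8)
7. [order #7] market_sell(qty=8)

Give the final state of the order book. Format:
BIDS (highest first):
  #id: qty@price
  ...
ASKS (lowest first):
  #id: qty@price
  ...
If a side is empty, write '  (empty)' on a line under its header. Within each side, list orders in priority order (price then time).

Answer: BIDS (highest first):
  (empty)
ASKS (lowest first):
  #1: 2@99
  #4: 5@102

Derivation:
After op 1 [order #1] limit_sell(price=99, qty=2): fills=none; bids=[-] asks=[#1:2@99]
After op 2 [order #2] limit_buy(price=95, qty=4): fills=none; bids=[#2:4@95] asks=[#1:2@99]
After op 3 [order #3] limit_buy(price=97, qty=6): fills=none; bids=[#3:6@97 #2:4@95] asks=[#1:2@99]
After op 4 [order #4] limit_sell(price=102, qty=5): fills=none; bids=[#3:6@97 #2:4@95] asks=[#1:2@99 #4:5@102]
After op 5 [order #5] limit_sell(price=97, qty=5): fills=#3x#5:5@97; bids=[#3:1@97 #2:4@95] asks=[#1:2@99 #4:5@102]
After op 6 [order #6] market_sell(qty=8): fills=#3x#6:1@97 #2x#6:4@95; bids=[-] asks=[#1:2@99 #4:5@102]
After op 7 [order #7] market_sell(qty=8): fills=none; bids=[-] asks=[#1:2@99 #4:5@102]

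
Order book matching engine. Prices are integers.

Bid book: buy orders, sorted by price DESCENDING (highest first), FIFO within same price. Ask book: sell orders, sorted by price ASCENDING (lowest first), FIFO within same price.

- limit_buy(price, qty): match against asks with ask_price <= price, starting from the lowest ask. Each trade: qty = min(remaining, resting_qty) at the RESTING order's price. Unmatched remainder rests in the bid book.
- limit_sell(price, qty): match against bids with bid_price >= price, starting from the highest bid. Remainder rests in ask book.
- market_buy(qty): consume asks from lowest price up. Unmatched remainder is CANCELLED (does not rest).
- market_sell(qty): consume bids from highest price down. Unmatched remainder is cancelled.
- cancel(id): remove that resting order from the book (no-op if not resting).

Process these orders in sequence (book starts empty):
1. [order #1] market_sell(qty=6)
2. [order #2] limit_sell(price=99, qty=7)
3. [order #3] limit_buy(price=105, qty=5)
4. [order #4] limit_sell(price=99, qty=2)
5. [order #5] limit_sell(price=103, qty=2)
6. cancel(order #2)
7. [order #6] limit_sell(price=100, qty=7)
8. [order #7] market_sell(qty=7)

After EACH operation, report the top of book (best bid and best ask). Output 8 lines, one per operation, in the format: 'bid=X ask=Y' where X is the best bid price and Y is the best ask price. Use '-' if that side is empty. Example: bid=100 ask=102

After op 1 [order #1] market_sell(qty=6): fills=none; bids=[-] asks=[-]
After op 2 [order #2] limit_sell(price=99, qty=7): fills=none; bids=[-] asks=[#2:7@99]
After op 3 [order #3] limit_buy(price=105, qty=5): fills=#3x#2:5@99; bids=[-] asks=[#2:2@99]
After op 4 [order #4] limit_sell(price=99, qty=2): fills=none; bids=[-] asks=[#2:2@99 #4:2@99]
After op 5 [order #5] limit_sell(price=103, qty=2): fills=none; bids=[-] asks=[#2:2@99 #4:2@99 #5:2@103]
After op 6 cancel(order #2): fills=none; bids=[-] asks=[#4:2@99 #5:2@103]
After op 7 [order #6] limit_sell(price=100, qty=7): fills=none; bids=[-] asks=[#4:2@99 #6:7@100 #5:2@103]
After op 8 [order #7] market_sell(qty=7): fills=none; bids=[-] asks=[#4:2@99 #6:7@100 #5:2@103]

Answer: bid=- ask=-
bid=- ask=99
bid=- ask=99
bid=- ask=99
bid=- ask=99
bid=- ask=99
bid=- ask=99
bid=- ask=99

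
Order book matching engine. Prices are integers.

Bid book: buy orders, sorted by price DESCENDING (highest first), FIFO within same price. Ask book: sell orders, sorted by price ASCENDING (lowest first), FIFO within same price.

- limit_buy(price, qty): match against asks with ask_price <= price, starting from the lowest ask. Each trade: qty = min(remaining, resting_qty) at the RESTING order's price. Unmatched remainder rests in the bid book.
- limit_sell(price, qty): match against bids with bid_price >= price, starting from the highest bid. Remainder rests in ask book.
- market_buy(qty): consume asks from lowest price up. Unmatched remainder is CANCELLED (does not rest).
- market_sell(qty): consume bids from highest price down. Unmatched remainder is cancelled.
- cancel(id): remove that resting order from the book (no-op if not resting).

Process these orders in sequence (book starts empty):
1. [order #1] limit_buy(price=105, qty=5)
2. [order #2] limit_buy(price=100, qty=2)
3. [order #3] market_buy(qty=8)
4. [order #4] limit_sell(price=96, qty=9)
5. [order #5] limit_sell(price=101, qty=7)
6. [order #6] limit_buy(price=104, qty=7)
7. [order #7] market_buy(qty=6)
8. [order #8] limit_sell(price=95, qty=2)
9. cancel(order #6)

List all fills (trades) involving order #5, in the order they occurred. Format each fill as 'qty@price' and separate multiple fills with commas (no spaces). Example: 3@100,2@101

After op 1 [order #1] limit_buy(price=105, qty=5): fills=none; bids=[#1:5@105] asks=[-]
After op 2 [order #2] limit_buy(price=100, qty=2): fills=none; bids=[#1:5@105 #2:2@100] asks=[-]
After op 3 [order #3] market_buy(qty=8): fills=none; bids=[#1:5@105 #2:2@100] asks=[-]
After op 4 [order #4] limit_sell(price=96, qty=9): fills=#1x#4:5@105 #2x#4:2@100; bids=[-] asks=[#4:2@96]
After op 5 [order #5] limit_sell(price=101, qty=7): fills=none; bids=[-] asks=[#4:2@96 #5:7@101]
After op 6 [order #6] limit_buy(price=104, qty=7): fills=#6x#4:2@96 #6x#5:5@101; bids=[-] asks=[#5:2@101]
After op 7 [order #7] market_buy(qty=6): fills=#7x#5:2@101; bids=[-] asks=[-]
After op 8 [order #8] limit_sell(price=95, qty=2): fills=none; bids=[-] asks=[#8:2@95]
After op 9 cancel(order #6): fills=none; bids=[-] asks=[#8:2@95]

Answer: 5@101,2@101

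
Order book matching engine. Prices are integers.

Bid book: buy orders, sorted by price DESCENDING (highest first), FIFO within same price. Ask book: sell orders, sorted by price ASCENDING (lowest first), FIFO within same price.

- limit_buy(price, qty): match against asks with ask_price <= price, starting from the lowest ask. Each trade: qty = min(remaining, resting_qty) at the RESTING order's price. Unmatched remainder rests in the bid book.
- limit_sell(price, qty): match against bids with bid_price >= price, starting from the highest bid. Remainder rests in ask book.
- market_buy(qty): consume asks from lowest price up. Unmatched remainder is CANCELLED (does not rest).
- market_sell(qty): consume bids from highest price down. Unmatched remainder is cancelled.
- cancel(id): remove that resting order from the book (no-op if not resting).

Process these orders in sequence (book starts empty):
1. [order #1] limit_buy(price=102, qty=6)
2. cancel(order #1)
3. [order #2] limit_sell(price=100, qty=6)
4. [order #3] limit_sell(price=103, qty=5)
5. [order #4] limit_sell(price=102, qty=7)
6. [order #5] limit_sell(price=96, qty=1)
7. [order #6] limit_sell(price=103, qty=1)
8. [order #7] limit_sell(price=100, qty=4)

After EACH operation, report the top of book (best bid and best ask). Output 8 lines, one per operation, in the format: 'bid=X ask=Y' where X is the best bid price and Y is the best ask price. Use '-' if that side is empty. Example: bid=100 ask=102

Answer: bid=102 ask=-
bid=- ask=-
bid=- ask=100
bid=- ask=100
bid=- ask=100
bid=- ask=96
bid=- ask=96
bid=- ask=96

Derivation:
After op 1 [order #1] limit_buy(price=102, qty=6): fills=none; bids=[#1:6@102] asks=[-]
After op 2 cancel(order #1): fills=none; bids=[-] asks=[-]
After op 3 [order #2] limit_sell(price=100, qty=6): fills=none; bids=[-] asks=[#2:6@100]
After op 4 [order #3] limit_sell(price=103, qty=5): fills=none; bids=[-] asks=[#2:6@100 #3:5@103]
After op 5 [order #4] limit_sell(price=102, qty=7): fills=none; bids=[-] asks=[#2:6@100 #4:7@102 #3:5@103]
After op 6 [order #5] limit_sell(price=96, qty=1): fills=none; bids=[-] asks=[#5:1@96 #2:6@100 #4:7@102 #3:5@103]
After op 7 [order #6] limit_sell(price=103, qty=1): fills=none; bids=[-] asks=[#5:1@96 #2:6@100 #4:7@102 #3:5@103 #6:1@103]
After op 8 [order #7] limit_sell(price=100, qty=4): fills=none; bids=[-] asks=[#5:1@96 #2:6@100 #7:4@100 #4:7@102 #3:5@103 #6:1@103]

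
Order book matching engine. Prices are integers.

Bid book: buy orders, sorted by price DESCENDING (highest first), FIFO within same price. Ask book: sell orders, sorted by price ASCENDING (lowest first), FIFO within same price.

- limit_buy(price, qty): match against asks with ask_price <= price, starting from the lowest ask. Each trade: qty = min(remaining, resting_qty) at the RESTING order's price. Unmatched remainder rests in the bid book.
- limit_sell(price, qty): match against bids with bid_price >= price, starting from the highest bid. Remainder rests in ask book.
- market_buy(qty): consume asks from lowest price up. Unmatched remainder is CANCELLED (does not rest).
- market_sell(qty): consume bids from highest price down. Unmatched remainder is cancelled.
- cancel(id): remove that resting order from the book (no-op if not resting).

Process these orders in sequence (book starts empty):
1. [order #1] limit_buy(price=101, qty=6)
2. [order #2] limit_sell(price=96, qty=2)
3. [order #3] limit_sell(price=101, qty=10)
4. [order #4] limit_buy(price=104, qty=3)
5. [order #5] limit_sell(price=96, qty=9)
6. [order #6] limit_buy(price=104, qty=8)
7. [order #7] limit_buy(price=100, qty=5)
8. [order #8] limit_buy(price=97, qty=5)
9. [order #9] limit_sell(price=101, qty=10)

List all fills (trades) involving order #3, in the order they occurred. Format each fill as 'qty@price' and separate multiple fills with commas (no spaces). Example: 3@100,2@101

After op 1 [order #1] limit_buy(price=101, qty=6): fills=none; bids=[#1:6@101] asks=[-]
After op 2 [order #2] limit_sell(price=96, qty=2): fills=#1x#2:2@101; bids=[#1:4@101] asks=[-]
After op 3 [order #3] limit_sell(price=101, qty=10): fills=#1x#3:4@101; bids=[-] asks=[#3:6@101]
After op 4 [order #4] limit_buy(price=104, qty=3): fills=#4x#3:3@101; bids=[-] asks=[#3:3@101]
After op 5 [order #5] limit_sell(price=96, qty=9): fills=none; bids=[-] asks=[#5:9@96 #3:3@101]
After op 6 [order #6] limit_buy(price=104, qty=8): fills=#6x#5:8@96; bids=[-] asks=[#5:1@96 #3:3@101]
After op 7 [order #7] limit_buy(price=100, qty=5): fills=#7x#5:1@96; bids=[#7:4@100] asks=[#3:3@101]
After op 8 [order #8] limit_buy(price=97, qty=5): fills=none; bids=[#7:4@100 #8:5@97] asks=[#3:3@101]
After op 9 [order #9] limit_sell(price=101, qty=10): fills=none; bids=[#7:4@100 #8:5@97] asks=[#3:3@101 #9:10@101]

Answer: 4@101,3@101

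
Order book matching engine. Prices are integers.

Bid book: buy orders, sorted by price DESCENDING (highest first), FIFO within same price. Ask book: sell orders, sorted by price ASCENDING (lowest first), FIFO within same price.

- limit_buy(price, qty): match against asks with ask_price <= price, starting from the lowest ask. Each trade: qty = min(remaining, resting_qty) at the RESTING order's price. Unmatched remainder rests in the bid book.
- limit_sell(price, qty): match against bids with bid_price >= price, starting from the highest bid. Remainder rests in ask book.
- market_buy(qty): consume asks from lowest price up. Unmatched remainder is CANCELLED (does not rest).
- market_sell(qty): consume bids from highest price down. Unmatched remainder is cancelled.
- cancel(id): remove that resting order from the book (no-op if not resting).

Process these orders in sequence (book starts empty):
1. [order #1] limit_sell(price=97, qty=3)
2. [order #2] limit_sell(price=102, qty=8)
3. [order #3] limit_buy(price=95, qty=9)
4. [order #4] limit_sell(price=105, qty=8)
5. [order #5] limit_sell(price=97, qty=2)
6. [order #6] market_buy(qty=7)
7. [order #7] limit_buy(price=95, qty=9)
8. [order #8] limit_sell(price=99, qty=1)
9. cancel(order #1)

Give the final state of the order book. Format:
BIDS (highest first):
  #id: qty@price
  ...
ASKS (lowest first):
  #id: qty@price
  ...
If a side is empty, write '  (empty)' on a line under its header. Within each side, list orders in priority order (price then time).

After op 1 [order #1] limit_sell(price=97, qty=3): fills=none; bids=[-] asks=[#1:3@97]
After op 2 [order #2] limit_sell(price=102, qty=8): fills=none; bids=[-] asks=[#1:3@97 #2:8@102]
After op 3 [order #3] limit_buy(price=95, qty=9): fills=none; bids=[#3:9@95] asks=[#1:3@97 #2:8@102]
After op 4 [order #4] limit_sell(price=105, qty=8): fills=none; bids=[#3:9@95] asks=[#1:3@97 #2:8@102 #4:8@105]
After op 5 [order #5] limit_sell(price=97, qty=2): fills=none; bids=[#3:9@95] asks=[#1:3@97 #5:2@97 #2:8@102 #4:8@105]
After op 6 [order #6] market_buy(qty=7): fills=#6x#1:3@97 #6x#5:2@97 #6x#2:2@102; bids=[#3:9@95] asks=[#2:6@102 #4:8@105]
After op 7 [order #7] limit_buy(price=95, qty=9): fills=none; bids=[#3:9@95 #7:9@95] asks=[#2:6@102 #4:8@105]
After op 8 [order #8] limit_sell(price=99, qty=1): fills=none; bids=[#3:9@95 #7:9@95] asks=[#8:1@99 #2:6@102 #4:8@105]
After op 9 cancel(order #1): fills=none; bids=[#3:9@95 #7:9@95] asks=[#8:1@99 #2:6@102 #4:8@105]

Answer: BIDS (highest first):
  #3: 9@95
  #7: 9@95
ASKS (lowest first):
  #8: 1@99
  #2: 6@102
  #4: 8@105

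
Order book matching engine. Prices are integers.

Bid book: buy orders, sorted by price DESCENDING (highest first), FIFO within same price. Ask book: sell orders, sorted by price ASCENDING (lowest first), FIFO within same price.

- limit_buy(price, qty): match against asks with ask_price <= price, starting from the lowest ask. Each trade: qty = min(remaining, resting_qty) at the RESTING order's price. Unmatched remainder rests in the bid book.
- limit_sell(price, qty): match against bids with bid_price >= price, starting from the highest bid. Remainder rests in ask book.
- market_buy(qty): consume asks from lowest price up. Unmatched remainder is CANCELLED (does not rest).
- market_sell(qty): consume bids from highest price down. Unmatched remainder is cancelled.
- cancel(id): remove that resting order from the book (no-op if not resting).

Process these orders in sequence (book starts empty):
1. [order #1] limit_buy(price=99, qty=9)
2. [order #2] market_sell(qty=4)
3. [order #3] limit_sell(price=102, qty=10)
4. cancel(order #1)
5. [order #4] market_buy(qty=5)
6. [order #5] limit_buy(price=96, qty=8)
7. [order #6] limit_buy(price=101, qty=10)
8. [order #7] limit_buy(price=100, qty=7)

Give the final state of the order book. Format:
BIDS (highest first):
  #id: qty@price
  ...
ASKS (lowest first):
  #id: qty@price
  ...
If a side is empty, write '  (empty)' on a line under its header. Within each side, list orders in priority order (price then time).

Answer: BIDS (highest first):
  #6: 10@101
  #7: 7@100
  #5: 8@96
ASKS (lowest first):
  #3: 5@102

Derivation:
After op 1 [order #1] limit_buy(price=99, qty=9): fills=none; bids=[#1:9@99] asks=[-]
After op 2 [order #2] market_sell(qty=4): fills=#1x#2:4@99; bids=[#1:5@99] asks=[-]
After op 3 [order #3] limit_sell(price=102, qty=10): fills=none; bids=[#1:5@99] asks=[#3:10@102]
After op 4 cancel(order #1): fills=none; bids=[-] asks=[#3:10@102]
After op 5 [order #4] market_buy(qty=5): fills=#4x#3:5@102; bids=[-] asks=[#3:5@102]
After op 6 [order #5] limit_buy(price=96, qty=8): fills=none; bids=[#5:8@96] asks=[#3:5@102]
After op 7 [order #6] limit_buy(price=101, qty=10): fills=none; bids=[#6:10@101 #5:8@96] asks=[#3:5@102]
After op 8 [order #7] limit_buy(price=100, qty=7): fills=none; bids=[#6:10@101 #7:7@100 #5:8@96] asks=[#3:5@102]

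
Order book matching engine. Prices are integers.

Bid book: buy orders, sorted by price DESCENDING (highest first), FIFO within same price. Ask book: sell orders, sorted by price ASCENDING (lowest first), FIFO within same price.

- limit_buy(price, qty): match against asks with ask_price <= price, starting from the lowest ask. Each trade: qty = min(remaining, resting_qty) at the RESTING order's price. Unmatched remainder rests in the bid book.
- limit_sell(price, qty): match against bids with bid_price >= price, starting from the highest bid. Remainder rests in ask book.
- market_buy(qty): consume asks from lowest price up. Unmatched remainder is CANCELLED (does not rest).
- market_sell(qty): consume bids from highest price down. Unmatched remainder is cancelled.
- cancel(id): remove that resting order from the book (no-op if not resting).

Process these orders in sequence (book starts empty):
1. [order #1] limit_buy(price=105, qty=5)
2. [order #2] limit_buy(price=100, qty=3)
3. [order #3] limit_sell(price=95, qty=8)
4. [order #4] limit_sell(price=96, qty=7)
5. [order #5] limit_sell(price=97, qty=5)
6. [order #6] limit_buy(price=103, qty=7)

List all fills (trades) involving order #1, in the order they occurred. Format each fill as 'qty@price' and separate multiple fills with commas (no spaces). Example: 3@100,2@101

After op 1 [order #1] limit_buy(price=105, qty=5): fills=none; bids=[#1:5@105] asks=[-]
After op 2 [order #2] limit_buy(price=100, qty=3): fills=none; bids=[#1:5@105 #2:3@100] asks=[-]
After op 3 [order #3] limit_sell(price=95, qty=8): fills=#1x#3:5@105 #2x#3:3@100; bids=[-] asks=[-]
After op 4 [order #4] limit_sell(price=96, qty=7): fills=none; bids=[-] asks=[#4:7@96]
After op 5 [order #5] limit_sell(price=97, qty=5): fills=none; bids=[-] asks=[#4:7@96 #5:5@97]
After op 6 [order #6] limit_buy(price=103, qty=7): fills=#6x#4:7@96; bids=[-] asks=[#5:5@97]

Answer: 5@105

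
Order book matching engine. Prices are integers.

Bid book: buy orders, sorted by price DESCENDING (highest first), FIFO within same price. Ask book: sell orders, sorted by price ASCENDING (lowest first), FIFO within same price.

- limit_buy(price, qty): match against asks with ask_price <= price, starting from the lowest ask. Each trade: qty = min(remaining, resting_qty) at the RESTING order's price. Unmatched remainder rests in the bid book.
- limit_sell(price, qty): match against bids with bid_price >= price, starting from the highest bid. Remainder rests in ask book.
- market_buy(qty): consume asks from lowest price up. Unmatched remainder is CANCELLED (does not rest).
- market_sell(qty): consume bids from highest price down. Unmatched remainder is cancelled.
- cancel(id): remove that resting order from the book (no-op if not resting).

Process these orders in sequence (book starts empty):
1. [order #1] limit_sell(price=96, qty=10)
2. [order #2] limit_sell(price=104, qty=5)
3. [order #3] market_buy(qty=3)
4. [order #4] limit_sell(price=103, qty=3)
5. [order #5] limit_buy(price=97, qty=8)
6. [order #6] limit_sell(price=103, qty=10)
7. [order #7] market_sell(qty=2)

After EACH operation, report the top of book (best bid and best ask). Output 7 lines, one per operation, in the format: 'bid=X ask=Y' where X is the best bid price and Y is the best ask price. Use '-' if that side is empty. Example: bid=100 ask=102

After op 1 [order #1] limit_sell(price=96, qty=10): fills=none; bids=[-] asks=[#1:10@96]
After op 2 [order #2] limit_sell(price=104, qty=5): fills=none; bids=[-] asks=[#1:10@96 #2:5@104]
After op 3 [order #3] market_buy(qty=3): fills=#3x#1:3@96; bids=[-] asks=[#1:7@96 #2:5@104]
After op 4 [order #4] limit_sell(price=103, qty=3): fills=none; bids=[-] asks=[#1:7@96 #4:3@103 #2:5@104]
After op 5 [order #5] limit_buy(price=97, qty=8): fills=#5x#1:7@96; bids=[#5:1@97] asks=[#4:3@103 #2:5@104]
After op 6 [order #6] limit_sell(price=103, qty=10): fills=none; bids=[#5:1@97] asks=[#4:3@103 #6:10@103 #2:5@104]
After op 7 [order #7] market_sell(qty=2): fills=#5x#7:1@97; bids=[-] asks=[#4:3@103 #6:10@103 #2:5@104]

Answer: bid=- ask=96
bid=- ask=96
bid=- ask=96
bid=- ask=96
bid=97 ask=103
bid=97 ask=103
bid=- ask=103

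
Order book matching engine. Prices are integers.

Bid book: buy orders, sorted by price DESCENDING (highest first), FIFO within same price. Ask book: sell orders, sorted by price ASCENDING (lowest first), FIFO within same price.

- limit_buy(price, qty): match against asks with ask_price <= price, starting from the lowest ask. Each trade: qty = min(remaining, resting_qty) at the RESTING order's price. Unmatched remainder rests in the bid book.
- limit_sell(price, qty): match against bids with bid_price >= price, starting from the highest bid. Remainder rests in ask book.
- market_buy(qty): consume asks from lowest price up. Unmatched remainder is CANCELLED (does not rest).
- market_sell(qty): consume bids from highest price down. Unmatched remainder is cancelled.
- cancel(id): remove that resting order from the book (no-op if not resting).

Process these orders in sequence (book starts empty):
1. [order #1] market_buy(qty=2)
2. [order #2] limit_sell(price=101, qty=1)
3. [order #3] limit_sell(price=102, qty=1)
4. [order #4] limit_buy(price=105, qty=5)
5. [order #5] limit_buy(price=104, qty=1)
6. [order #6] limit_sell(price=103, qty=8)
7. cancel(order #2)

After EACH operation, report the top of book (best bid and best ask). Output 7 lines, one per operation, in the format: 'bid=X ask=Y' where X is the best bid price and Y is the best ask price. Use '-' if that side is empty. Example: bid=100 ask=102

After op 1 [order #1] market_buy(qty=2): fills=none; bids=[-] asks=[-]
After op 2 [order #2] limit_sell(price=101, qty=1): fills=none; bids=[-] asks=[#2:1@101]
After op 3 [order #3] limit_sell(price=102, qty=1): fills=none; bids=[-] asks=[#2:1@101 #3:1@102]
After op 4 [order #4] limit_buy(price=105, qty=5): fills=#4x#2:1@101 #4x#3:1@102; bids=[#4:3@105] asks=[-]
After op 5 [order #5] limit_buy(price=104, qty=1): fills=none; bids=[#4:3@105 #5:1@104] asks=[-]
After op 6 [order #6] limit_sell(price=103, qty=8): fills=#4x#6:3@105 #5x#6:1@104; bids=[-] asks=[#6:4@103]
After op 7 cancel(order #2): fills=none; bids=[-] asks=[#6:4@103]

Answer: bid=- ask=-
bid=- ask=101
bid=- ask=101
bid=105 ask=-
bid=105 ask=-
bid=- ask=103
bid=- ask=103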